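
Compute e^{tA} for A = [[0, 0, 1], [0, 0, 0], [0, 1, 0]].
e^{tA} = [[1, t^2/2, t], [0, 1, 0], [0, t, 1]]

A has Jordan form J = [[0, 1, 0], [0, 0, 1], [0, 0, 0]] with A = PJP^{-1}, so e^{tA} = P e^{tJ} P^{-1}.

For a Jordan block J_k(λ), e^{tJ_k(λ)} = e^{λt} · (I + tN + t^2 N^2/2! + ... + t^{k-1} N^{k-1}/(k-1)!) where N is the nilpotent superdiagonal part.

Assembling the blocks and conjugating back gives the entries of e^{tA} as shown above.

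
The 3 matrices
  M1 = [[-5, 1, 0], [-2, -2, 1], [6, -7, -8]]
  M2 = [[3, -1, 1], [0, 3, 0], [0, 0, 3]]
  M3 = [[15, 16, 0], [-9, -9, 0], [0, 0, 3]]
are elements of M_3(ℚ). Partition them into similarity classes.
Characteristic polynomials: χ_{M1} = (x + 5)^3, χ_{M2} = (x - 3)^3, χ_{M3} = (x - 3)^3.

{M1}: invariant factors (x + 5)^3.

{M2, M3}: invariant factors x - 3, (x - 3)^2.

Matrices are similar if and only if their invariant-factor lists agree; the partition into similarity classes is {M1}, {M2, M3}.

2 classes: {M1}, {M2, M3}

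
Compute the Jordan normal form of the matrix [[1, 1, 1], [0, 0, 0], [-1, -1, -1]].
The characteristic polynomial is det(xI - A) = x^3, so the eigenvalues are 0 (algebraic multiplicity 3).

For λ = 0: rank(A) = 1, rank(A^2) = 0. The eigenspace has dimension 3 - 1 = 2, so there are 2 Jordan blocks; the rank sequence gives block sizes [2, 1].

Assembling the blocks gives the Jordan form J above.

J = [[0, 1, 0], [0, 0, 0], [0, 0, 0]]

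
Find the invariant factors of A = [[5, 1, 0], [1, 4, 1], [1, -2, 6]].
The Jordan structure of A has elementary divisors (x - 5)^3. Arranging the block sizes at each eigenvalue in decreasing order and taking row products gives the invariant factors.

Invariant factors (smallest first, each dividing the next): (x - 5)^3.

Check: the last factor (x - 5)^3 is the minimal polynomial, and the product (x - 5)^3 is the characteristic polynomial.

(x - 5)^3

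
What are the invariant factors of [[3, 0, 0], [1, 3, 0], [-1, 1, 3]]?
(x - 3)^3

The Jordan structure of A has elementary divisors (x - 3)^3. Arranging the block sizes at each eigenvalue in decreasing order and taking row products gives the invariant factors.

Invariant factors (smallest first, each dividing the next): (x - 3)^3.

Check: the last factor (x - 3)^3 is the minimal polynomial, and the product (x - 3)^3 is the characteristic polynomial.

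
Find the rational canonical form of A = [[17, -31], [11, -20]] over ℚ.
R = [[0, -1], [1, -3]]

The invariant factors of A (the non-unit diagonal entries of the Smith normal form of xI - A over ℚ[x]) are x^2 + 3x + 1, each dividing the next. The characteristic polynomial is their product, x^2 + 3x + 1.

The rational canonical form is the block-diagonal matrix of companion matrices C(f_i):
R = [[0, -1], [1, -3]].

Note the characteristic polynomial does not split into linear factors over ℚ, so A has no Jordan form over ℚ; the rational canonical form exists over any field.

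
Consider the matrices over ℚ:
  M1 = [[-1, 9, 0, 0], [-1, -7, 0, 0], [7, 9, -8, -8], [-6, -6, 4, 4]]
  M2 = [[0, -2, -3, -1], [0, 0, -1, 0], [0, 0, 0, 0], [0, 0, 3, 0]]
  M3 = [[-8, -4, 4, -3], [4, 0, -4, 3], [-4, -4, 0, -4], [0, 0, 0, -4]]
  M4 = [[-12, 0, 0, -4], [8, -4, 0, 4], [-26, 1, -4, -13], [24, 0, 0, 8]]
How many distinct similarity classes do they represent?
Characteristic polynomials: χ_{M1} = x(x + 4)^3, χ_{M2} = x^4, χ_{M3} = x(x + 4)^3, χ_{M4} = x(x + 4)^3.

{M1, M3, M4}: invariant factors x + 4, x(x + 4)^2.

{M2}: invariant factors x, x^3.

Matrices are similar if and only if their invariant-factor lists agree; the partition into similarity classes is {M1, M3, M4}, {M2}.

2 classes: {M1, M3, M4}, {M2}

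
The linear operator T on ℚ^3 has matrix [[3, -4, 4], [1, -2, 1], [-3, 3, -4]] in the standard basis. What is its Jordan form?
The characteristic polynomial is det(xI - A) = (x + 1)^3, so the eigenvalues are -1 (algebraic multiplicity 3).

For λ = -1: rank(A + I) = 1, rank((A + I)^2) = 0. The eigenspace has dimension 3 - 1 = 2, so there are 2 Jordan blocks; the rank sequence gives block sizes [2, 1].

Assembling the blocks gives the Jordan form J above.

J = [[-1, 1, 0], [0, -1, 0], [0, 0, -1]]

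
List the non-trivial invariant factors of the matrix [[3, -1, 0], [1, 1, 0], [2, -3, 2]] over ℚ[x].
(x - 2)^3

The Jordan structure of A has elementary divisors (x - 2)^3. Arranging the block sizes at each eigenvalue in decreasing order and taking row products gives the invariant factors.

Invariant factors (smallest first, each dividing the next): (x - 2)^3.

Check: the last factor (x - 2)^3 is the minimal polynomial, and the product (x - 2)^3 is the characteristic polynomial.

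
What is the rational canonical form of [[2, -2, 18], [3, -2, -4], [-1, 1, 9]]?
The invariant factors of A (the non-unit diagonal entries of the Smith normal form of xI - A over ℚ[x]) are (x - 6)(x^2 - 3x + 6), each dividing the next. The characteristic polynomial is their product, (x - 6)(x^2 - 3x + 6).

The rational canonical form is the block-diagonal matrix of companion matrices C(f_i):
R = [[0, 0, 36], [1, 0, -24], [0, 1, 9]].

Note the characteristic polynomial does not split into linear factors over ℚ, so A has no Jordan form over ℚ; the rational canonical form exists over any field.

R = [[0, 0, 36], [1, 0, -24], [0, 1, 9]]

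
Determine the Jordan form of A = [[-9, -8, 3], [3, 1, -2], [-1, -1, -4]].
The characteristic polynomial is det(xI - A) = (x + 4)^3, so the eigenvalues are -4 (algebraic multiplicity 3).

For λ = -4: rank(A + 4I) = 2, rank((A + 4I)^2) = 1, rank((A + 4I)^3) = 0. The eigenspace has dimension 3 - 2 = 1, so there is 1 Jordan block; the rank sequence gives block sizes [3].

Assembling the blocks gives the Jordan form J above.

J = [[-4, 1, 0], [0, -4, 1], [0, 0, -4]]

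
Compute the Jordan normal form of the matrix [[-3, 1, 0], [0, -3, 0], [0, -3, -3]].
The characteristic polynomial is det(xI - A) = (x + 3)^3, so the eigenvalues are -3 (algebraic multiplicity 3).

For λ = -3: rank(A + 3I) = 1, rank((A + 3I)^2) = 0. The eigenspace has dimension 3 - 1 = 2, so there are 2 Jordan blocks; the rank sequence gives block sizes [2, 1].

Assembling the blocks gives the Jordan form J above.

J = [[-3, 1, 0], [0, -3, 0], [0, 0, -3]]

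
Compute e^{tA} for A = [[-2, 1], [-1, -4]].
A has Jordan form J = [[-3, 1], [0, -3]] with A = PJP^{-1}, so e^{tA} = P e^{tJ} P^{-1}.

For a Jordan block J_k(λ), e^{tJ_k(λ)} = e^{λt} · (I + tN + t^2 N^2/2! + ... + t^{k-1} N^{k-1}/(k-1)!) where N is the nilpotent superdiagonal part.

Assembling the blocks and conjugating back gives the entries of e^{tA} as shown above.

e^{tA} = [[(t + 1)*e^{-3*t}, t*e^{-3*t}], [-t*e^{-3*t}, (1 - t)*e^{-3*t}]]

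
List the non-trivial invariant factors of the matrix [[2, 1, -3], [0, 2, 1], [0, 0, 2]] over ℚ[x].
(x - 2)^3

The Jordan structure of A has elementary divisors (x - 2)^3. Arranging the block sizes at each eigenvalue in decreasing order and taking row products gives the invariant factors.

Invariant factors (smallest first, each dividing the next): (x - 2)^3.

Check: the last factor (x - 2)^3 is the minimal polynomial, and the product (x - 2)^3 is the characteristic polynomial.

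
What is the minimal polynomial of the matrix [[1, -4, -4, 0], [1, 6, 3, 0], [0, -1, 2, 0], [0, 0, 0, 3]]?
The characteristic polynomial factors as (x - 3)^4. The minimal polynomial is ∏(x - λ)^{k_λ} where k_λ is the size of the largest Jordan block at λ.

For λ = 3: rank(A - 3I) = 2, and the largest Jordan block has size 3 (the smallest k with rank((A - 3I)^k) = rank((A - 3I)^(k+1))).

So m_A(x) = (x - 3)^3.

m_A(x) = (x - 3)^3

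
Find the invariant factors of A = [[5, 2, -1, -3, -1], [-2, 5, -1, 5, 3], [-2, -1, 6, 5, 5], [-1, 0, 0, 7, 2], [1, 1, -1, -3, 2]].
The Jordan structure of A has elementary divisors (x - 5)^3, (x - 5)^2. Arranging the block sizes at each eigenvalue in decreasing order and taking row products gives the invariant factors.

Invariant factors (smallest first, each dividing the next): (x - 5)^2, (x - 5)^3.

Check: the last factor (x - 5)^3 is the minimal polynomial, and the product (x - 5)^5 is the characteristic polynomial.

(x - 5)^2, (x - 5)^3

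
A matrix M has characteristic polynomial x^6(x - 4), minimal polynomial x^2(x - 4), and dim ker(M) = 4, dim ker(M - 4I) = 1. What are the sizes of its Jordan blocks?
λ = 0: algebraic multiplicity 6 (exponent in χ_M), largest block size 2 (exponent in m_M), 4 blocks (geometric multiplicity). These force block sizes [2, 2, 1, 1].
λ = 4: algebraic multiplicity 1 (exponent in χ_M), largest block size 1 (exponent in m_M), 1 block (geometric multiplicity). This forces block sizes [1].

Jordan blocks: (0, 2), (0, 2), (0, 1), (0, 1), (4, 1)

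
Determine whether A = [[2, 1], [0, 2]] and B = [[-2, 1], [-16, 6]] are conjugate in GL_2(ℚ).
Two matrices over a field are similar if and only if they have the same invariant factors.

Both A and B have characteristic polynomial (x - 2)^2 and minimal polynomial (x - 2)^2. Computing further, both have invariant factors (x - 2)^2. Hence A and B are similar.

Yes.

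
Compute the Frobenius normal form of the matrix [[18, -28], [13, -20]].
R = [[0, -4], [1, -2]]

The invariant factors of A (the non-unit diagonal entries of the Smith normal form of xI - A over ℚ[x]) are x^2 + 2x + 4, each dividing the next. The characteristic polynomial is their product, x^2 + 2x + 4.

The rational canonical form is the block-diagonal matrix of companion matrices C(f_i):
R = [[0, -4], [1, -2]].

Note the characteristic polynomial does not split into linear factors over ℚ, so A has no Jordan form over ℚ; the rational canonical form exists over any field.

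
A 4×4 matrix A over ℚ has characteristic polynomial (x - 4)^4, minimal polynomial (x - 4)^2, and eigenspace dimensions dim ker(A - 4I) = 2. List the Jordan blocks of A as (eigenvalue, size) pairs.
λ = 4: algebraic multiplicity 4 (exponent in χ_A), largest block size 2 (exponent in m_A), 2 blocks (geometric multiplicity). These force block sizes [2, 2].

Jordan blocks: (4, 2), (4, 2)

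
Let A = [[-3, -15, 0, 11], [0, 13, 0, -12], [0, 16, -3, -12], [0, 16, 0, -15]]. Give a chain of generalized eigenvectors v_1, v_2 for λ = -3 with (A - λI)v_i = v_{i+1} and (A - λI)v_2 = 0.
We seek v_1 ∈ ker((A + 3I)^2) \ ker(A + 3I), then set v_{i+1} = (A + 3I) v_i.

One such chain is v_1 = [[5, -3, -2, -4]]^T, v_2 = [[1, 0, 0, 0]]^T. Check: (A + 3I) v_2 = [[0, 0, 0, 0]]^T = 0.

v_1 = [[5, -3, -2, -4]]^T, v_2 = [[1, 0, 0, 0]]^T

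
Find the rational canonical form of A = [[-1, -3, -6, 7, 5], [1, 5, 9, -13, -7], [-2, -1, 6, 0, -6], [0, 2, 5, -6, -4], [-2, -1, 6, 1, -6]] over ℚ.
The invariant factors of A (the non-unit diagonal entries of the Smith normal form of xI - A over ℚ[x]) are (x + 1)^2(x^3 + 3x - 2), each dividing the next. The characteristic polynomial is their product, (x + 1)^2(x^3 + 3x - 2).

The rational canonical form is the block-diagonal matrix of companion matrices C(f_i):
R = [[0, 0, 0, 0, 2], [1, 0, 0, 0, 1], [0, 1, 0, 0, -4], [0, 0, 1, 0, -4], [0, 0, 0, 1, -2]].

Note the characteristic polynomial does not split into linear factors over ℚ, so A has no Jordan form over ℚ; the rational canonical form exists over any field.

R = [[0, 0, 0, 0, 2], [1, 0, 0, 0, 1], [0, 1, 0, 0, -4], [0, 0, 1, 0, -4], [0, 0, 0, 1, -2]]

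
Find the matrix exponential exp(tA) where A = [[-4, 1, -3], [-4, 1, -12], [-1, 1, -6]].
e^{tA} = [[(1 - t)*e^{-3*t}, t*e^{-3*t}, -3*t*e^{-3*t}], [-4*t*e^{-3*t}, (4*t + 1)*e^{-3*t}, -12*t*e^{-3*t}], [-t*e^{-3*t}, t*e^{-3*t}, (1 - 3*t)*e^{-3*t}]]

A has Jordan form J = [[-3, 1, 0], [0, -3, 0], [0, 0, -3]] with A = PJP^{-1}, so e^{tA} = P e^{tJ} P^{-1}.

For a Jordan block J_k(λ), e^{tJ_k(λ)} = e^{λt} · (I + tN + t^2 N^2/2! + ... + t^{k-1} N^{k-1}/(k-1)!) where N is the nilpotent superdiagonal part.

Assembling the blocks and conjugating back gives the entries of e^{tA} as shown above.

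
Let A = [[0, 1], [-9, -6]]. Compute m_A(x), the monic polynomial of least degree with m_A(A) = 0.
The characteristic polynomial factors as (x + 3)^2. The minimal polynomial is ∏(x - λ)^{k_λ} where k_λ is the size of the largest Jordan block at λ.

For λ = -3: rank(A + 3I) = 1, and the largest Jordan block has size 2 (the smallest k with rank((A + 3I)^k) = rank((A + 3I)^(k+1))).

So m_A(x) = (x + 3)^2.

m_A(x) = (x + 3)^2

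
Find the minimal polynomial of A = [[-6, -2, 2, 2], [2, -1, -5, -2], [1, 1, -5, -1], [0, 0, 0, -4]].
The characteristic polynomial factors as (x + 4)^4. The minimal polynomial is ∏(x - λ)^{k_λ} where k_λ is the size of the largest Jordan block at λ.

For λ = -4: rank(A + 4I) = 2, and the largest Jordan block has size 3 (the smallest k with rank((A + 4I)^k) = rank((A + 4I)^(k+1))).

So m_A(x) = (x + 4)^3.

m_A(x) = (x + 4)^3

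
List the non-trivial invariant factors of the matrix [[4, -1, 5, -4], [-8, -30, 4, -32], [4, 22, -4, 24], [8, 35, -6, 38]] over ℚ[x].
(x - 2)^2, (x - 2)^2

The Jordan structure of A has elementary divisors (x - 2)^2, (x - 2)^2. Arranging the block sizes at each eigenvalue in decreasing order and taking row products gives the invariant factors.

Invariant factors (smallest first, each dividing the next): (x - 2)^2, (x - 2)^2.

Check: the last factor (x - 2)^2 is the minimal polynomial, and the product (x - 2)^4 is the characteristic polynomial.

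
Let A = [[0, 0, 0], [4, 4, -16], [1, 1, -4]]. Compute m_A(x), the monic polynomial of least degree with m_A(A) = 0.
The characteristic polynomial factors as x^3. The minimal polynomial is ∏(x - λ)^{k_λ} where k_λ is the size of the largest Jordan block at λ.

For λ = 0: rank(A) = 1, and the largest Jordan block has size 2 (the smallest k with rank(A^k) = rank(A^(k+1))).

So m_A(x) = x^2.

m_A(x) = x^2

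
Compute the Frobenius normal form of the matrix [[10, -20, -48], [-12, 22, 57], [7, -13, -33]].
The invariant factors of A (the non-unit diagonal entries of the Smith normal form of xI - A over ℚ[x]) are (x + 2)(x^2 - x + 3), each dividing the next. The characteristic polynomial is their product, (x + 2)(x^2 - x + 3).

The rational canonical form is the block-diagonal matrix of companion matrices C(f_i):
R = [[0, 0, -6], [1, 0, -1], [0, 1, -1]].

Note the characteristic polynomial does not split into linear factors over ℚ, so A has no Jordan form over ℚ; the rational canonical form exists over any field.

R = [[0, 0, -6], [1, 0, -1], [0, 1, -1]]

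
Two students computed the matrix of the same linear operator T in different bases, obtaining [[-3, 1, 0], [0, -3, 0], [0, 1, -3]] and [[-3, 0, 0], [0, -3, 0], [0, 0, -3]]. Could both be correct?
Both have characteristic polynomial (x + 3)^3, but the minimal polynomial of A is (x + 3)^2 while the minimal polynomial of B is x + 3. The minimal polynomial is a similarity invariant, so A and B are not similar.

No.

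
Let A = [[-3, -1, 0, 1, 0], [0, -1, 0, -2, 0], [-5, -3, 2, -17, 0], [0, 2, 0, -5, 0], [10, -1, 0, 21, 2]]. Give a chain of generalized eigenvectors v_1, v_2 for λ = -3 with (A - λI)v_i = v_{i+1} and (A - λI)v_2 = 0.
v_1 = [[0, 1, 2, 0, -1]]^T, v_2 = [[-1, 2, 7, 2, -6]]^T

We seek v_1 ∈ ker((A + 3I)^2) \ ker(A + 3I), then set v_{i+1} = (A + 3I) v_i.

One such chain is v_1 = [[0, 1, 2, 0, -1]]^T, v_2 = [[-1, 2, 7, 2, -6]]^T. Check: (A + 3I) v_2 = [[0, 0, 0, 0, 0]]^T = 0.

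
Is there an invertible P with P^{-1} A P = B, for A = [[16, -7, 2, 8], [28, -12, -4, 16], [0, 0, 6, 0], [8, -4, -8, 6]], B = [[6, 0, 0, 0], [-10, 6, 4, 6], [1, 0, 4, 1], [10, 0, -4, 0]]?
Two matrices over a field are similar if and only if they have the same invariant factors.

Both A and B have characteristic polynomial (x - 6)^2(x - 2)^2 and minimal polynomial (x - 6)(x - 2)^2. Computing further, both have invariant factors x - 6, (x - 6)(x - 2)^2. Hence A and B are similar.

Yes.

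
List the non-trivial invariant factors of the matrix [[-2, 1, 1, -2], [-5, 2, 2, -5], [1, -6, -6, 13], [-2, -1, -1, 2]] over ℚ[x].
x^2(x + 2)^2

The Jordan structure of A has elementary divisors (x + 2)^2, x^2. Arranging the block sizes at each eigenvalue in decreasing order and taking row products gives the invariant factors.

Invariant factors (smallest first, each dividing the next): x^2(x + 2)^2.

Check: the last factor x^2(x + 2)^2 is the minimal polynomial, and the product x^2(x + 2)^2 is the characteristic polynomial.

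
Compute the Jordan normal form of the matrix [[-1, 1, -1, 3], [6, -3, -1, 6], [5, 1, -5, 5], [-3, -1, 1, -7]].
J = [[-4, 1, 0, 0], [0, -4, 1, 0], [0, 0, -4, 0], [0, 0, 0, -4]]

The characteristic polynomial is det(xI - A) = (x + 4)^4, so the eigenvalues are -4 (algebraic multiplicity 4).

For λ = -4: rank(A + 4I) = 2, rank((A + 4I)^2) = 1, rank((A + 4I)^3) = 0. The eigenspace has dimension 4 - 2 = 2, so there are 2 Jordan blocks; the rank sequence gives block sizes [3, 1].

Assembling the blocks gives the Jordan form J above.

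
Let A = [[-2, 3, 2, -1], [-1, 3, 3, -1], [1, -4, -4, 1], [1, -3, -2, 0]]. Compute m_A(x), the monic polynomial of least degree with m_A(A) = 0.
m_A(x) = x(x + 1)^2

The characteristic polynomial factors as x(x + 1)^3. The minimal polynomial is ∏(x - λ)^{k_λ} where k_λ is the size of the largest Jordan block at λ.

For λ = -1: rank(A + I) = 2, and the largest Jordan block has size 2 (the smallest k with rank((A + I)^k) = rank((A + I)^(k+1))).
For λ = 0: rank(A) = 3, and the largest Jordan block has size 1 (the smallest k with rank(A^k) = rank(A^(k+1))).

So m_A(x) = x(x + 1)^2.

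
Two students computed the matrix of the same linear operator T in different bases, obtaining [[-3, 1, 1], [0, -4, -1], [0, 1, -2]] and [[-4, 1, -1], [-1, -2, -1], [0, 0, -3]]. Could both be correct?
Two matrices over a field are similar if and only if they have the same invariant factors.

Both A and B have characteristic polynomial (x + 3)^3 and minimal polynomial (x + 3)^2. Computing further, both have invariant factors x + 3, (x + 3)^2. Hence A and B are similar.

Yes.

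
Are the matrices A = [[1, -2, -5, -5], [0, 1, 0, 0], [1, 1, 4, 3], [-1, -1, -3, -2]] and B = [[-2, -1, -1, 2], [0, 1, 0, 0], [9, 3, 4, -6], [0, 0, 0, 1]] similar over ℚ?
No.

Both have characteristic polynomial (x - 1)^4, but the minimal polynomial of A is (x - 1)^3 while the minimal polynomial of B is (x - 1)^2. The minimal polynomial is a similarity invariant, so A and B are not similar.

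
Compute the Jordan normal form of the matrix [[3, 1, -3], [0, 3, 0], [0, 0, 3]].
J = [[3, 1, 0], [0, 3, 0], [0, 0, 3]]

The characteristic polynomial is det(xI - A) = (x - 3)^3, so the eigenvalues are 3 (algebraic multiplicity 3).

For λ = 3: rank(A - 3I) = 1, rank((A - 3I)^2) = 0. The eigenspace has dimension 3 - 1 = 2, so there are 2 Jordan blocks; the rank sequence gives block sizes [2, 1].

Assembling the blocks gives the Jordan form J above.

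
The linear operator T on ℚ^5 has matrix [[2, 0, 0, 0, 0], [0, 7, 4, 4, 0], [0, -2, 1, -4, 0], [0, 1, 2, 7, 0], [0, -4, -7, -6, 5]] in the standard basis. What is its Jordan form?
The characteristic polynomial is det(xI - A) = (x - 5)^4(x - 2), so the eigenvalues are 2 (algebraic multiplicity 1), 5 (algebraic multiplicity 4).

For λ = 2: algebraic multiplicity 1 gives one 1×1 block.

For λ = 5: rank(A - 5I) = 3, rank((A - 5I)^2) = 1. The eigenspace has dimension 5 - 3 = 2, so there are 2 Jordan blocks; the rank sequence gives block sizes [2, 2].

Assembling the blocks gives the Jordan form J above.

J = [[2, 0, 0, 0, 0], [0, 5, 1, 0, 0], [0, 0, 5, 0, 0], [0, 0, 0, 5, 1], [0, 0, 0, 0, 5]]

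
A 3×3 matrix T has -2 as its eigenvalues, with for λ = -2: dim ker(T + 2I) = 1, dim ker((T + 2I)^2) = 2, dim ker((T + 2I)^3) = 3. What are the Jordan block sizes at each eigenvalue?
λ = -2: successive nullity increments [1, 1, 1] count blocks of size ≥ k; block sizes are [3].

Jordan blocks: (-2, 3)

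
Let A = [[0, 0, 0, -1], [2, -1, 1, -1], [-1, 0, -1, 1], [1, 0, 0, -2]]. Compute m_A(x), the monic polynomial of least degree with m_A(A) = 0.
m_A(x) = (x + 1)^2

The characteristic polynomial factors as (x + 1)^4. The minimal polynomial is ∏(x - λ)^{k_λ} where k_λ is the size of the largest Jordan block at λ.

For λ = -1: rank(A + I) = 2, and the largest Jordan block has size 2 (the smallest k with rank((A + I)^k) = rank((A + I)^(k+1))).

So m_A(x) = (x + 1)^2.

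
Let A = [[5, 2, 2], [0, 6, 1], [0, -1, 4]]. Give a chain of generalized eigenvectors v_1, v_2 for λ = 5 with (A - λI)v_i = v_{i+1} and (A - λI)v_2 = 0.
v_1 = [[1, 1, 0]]^T, v_2 = [[2, 1, -1]]^T

We seek v_1 ∈ ker((A - 5I)^2) \ ker(A - 5I), then set v_{i+1} = (A - 5I) v_i.

One such chain is v_1 = [[1, 1, 0]]^T, v_2 = [[2, 1, -1]]^T. Check: (A - 5I) v_2 = [[0, 0, 0]]^T = 0.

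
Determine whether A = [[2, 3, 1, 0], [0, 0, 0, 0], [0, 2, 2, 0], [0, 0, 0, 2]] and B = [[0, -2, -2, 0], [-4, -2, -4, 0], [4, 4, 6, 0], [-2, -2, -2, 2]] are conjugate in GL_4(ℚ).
Both have characteristic polynomial x(x - 2)^3, but the minimal polynomial of A is x(x - 2)^2 while the minimal polynomial of B is x(x - 2). The minimal polynomial is a similarity invariant, so A and B are not similar.

No.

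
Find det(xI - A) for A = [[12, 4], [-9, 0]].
χ_A(x) = (x - 6)^2

xI - A = [[x - 12, -4], [9, x]].

Expanding det(xI - A) along the first row:
det(xI - A) = + (x - 12)·det([[x]]) - (-4)·det([[9]]).

Evaluating gives χ_A(x) = x^2 - 12x + 36 = (x - 6)^2.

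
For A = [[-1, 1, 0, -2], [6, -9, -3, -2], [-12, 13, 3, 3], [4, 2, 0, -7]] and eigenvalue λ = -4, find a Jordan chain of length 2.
v_1 = [[1, 2, -3, 2]]^T, v_2 = [[1, 1, -1, 2]]^T

We seek v_1 ∈ ker((A + 4I)^2) \ ker(A + 4I), then set v_{i+1} = (A + 4I) v_i.

One such chain is v_1 = [[1, 2, -3, 2]]^T, v_2 = [[1, 1, -1, 2]]^T. Check: (A + 4I) v_2 = [[0, 0, 0, 0]]^T = 0.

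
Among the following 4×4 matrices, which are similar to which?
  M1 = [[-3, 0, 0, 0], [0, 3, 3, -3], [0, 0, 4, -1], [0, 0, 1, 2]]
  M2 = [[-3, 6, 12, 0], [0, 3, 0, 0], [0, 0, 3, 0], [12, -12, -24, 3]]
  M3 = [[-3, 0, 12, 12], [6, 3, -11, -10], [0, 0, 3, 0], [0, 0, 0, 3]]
Characteristic polynomials: χ_{M1} = (x - 3)^3(x + 3), χ_{M2} = (x - 3)^3(x + 3), χ_{M3} = (x - 3)^3(x + 3).

{M1, M3}: invariant factors x - 3, (x - 3)^2(x + 3).

{M2}: invariant factors x - 3, x - 3, (x - 3)(x + 3).

Matrices are similar if and only if their invariant-factor lists agree; the partition into similarity classes is {M1, M3}, {M2}.

2 classes: {M1, M3}, {M2}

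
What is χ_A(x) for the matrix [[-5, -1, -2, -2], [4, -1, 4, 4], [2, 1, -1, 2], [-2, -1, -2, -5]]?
χ_A(x) = (x + 3)^4

xI - A = [[x + 5, 1, 2, 2], [-4, x + 1, -4, -4], [-2, -1, x + 1, -2], [2, 1, 2, x + 5]].

Expanding det(xI - A) along the first row:
det(xI - A) = + (x + 5)·det([[x + 1, -4, -4], [-1, x + 1, -2], [1, 2, x + 5]]) - (1)·det([[-4, -4, -4], [-2, x + 1, -2], [2, 2, x + 5]]) + (2)·det([[-4, x + 1, -4], [-2, -1, -2], [2, 1, x + 5]]) - (2)·det([[-4, x + 1, -4], [-2, -1, x + 1], [2, 1, 2]]).

Evaluating gives χ_A(x) = x^4 + 12x^3 + 54x^2 + 108x + 81 = (x + 3)^4.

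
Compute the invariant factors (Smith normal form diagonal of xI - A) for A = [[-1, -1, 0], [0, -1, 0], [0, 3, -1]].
The Jordan structure of A has elementary divisors (x + 1)^2, (x + 1). Arranging the block sizes at each eigenvalue in decreasing order and taking row products gives the invariant factors.

Invariant factors (smallest first, each dividing the next): x + 1, (x + 1)^2.

Check: the last factor (x + 1)^2 is the minimal polynomial, and the product (x + 1)^3 is the characteristic polynomial.

x + 1, (x + 1)^2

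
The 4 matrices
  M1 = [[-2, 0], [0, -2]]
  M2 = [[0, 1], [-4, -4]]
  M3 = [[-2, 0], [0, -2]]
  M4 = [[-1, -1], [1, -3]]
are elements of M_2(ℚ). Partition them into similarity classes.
Characteristic polynomials: χ_{M1} = (x + 2)^2, χ_{M2} = (x + 2)^2, χ_{M3} = (x + 2)^2, χ_{M4} = (x + 2)^2.

{M1, M3}: invariant factors x + 2, x + 2.

{M2, M4}: invariant factors (x + 2)^2.

Matrices are similar if and only if their invariant-factor lists agree; the partition into similarity classes is {M1, M3}, {M2, M4}.

2 classes: {M1, M3}, {M2, M4}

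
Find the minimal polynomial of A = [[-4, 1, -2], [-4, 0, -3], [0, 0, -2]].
The characteristic polynomial factors as (x + 2)^3. The minimal polynomial is ∏(x - λ)^{k_λ} where k_λ is the size of the largest Jordan block at λ.

For λ = -2: rank(A + 2I) = 2, and the largest Jordan block has size 3 (the smallest k with rank((A + 2I)^k) = rank((A + 2I)^(k+1))).

So m_A(x) = (x + 2)^3.

m_A(x) = (x + 2)^3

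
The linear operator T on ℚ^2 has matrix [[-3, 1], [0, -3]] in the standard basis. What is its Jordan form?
J = [[-3, 1], [0, -3]]

The characteristic polynomial is det(xI - A) = (x + 3)^2, so the eigenvalues are -3 (algebraic multiplicity 2).

For λ = -3: rank(A + 3I) = 1, rank((A + 3I)^2) = 0. The eigenspace has dimension 2 - 1 = 1, so there is 1 Jordan block; the rank sequence gives block sizes [2].

Assembling the blocks gives the Jordan form J above.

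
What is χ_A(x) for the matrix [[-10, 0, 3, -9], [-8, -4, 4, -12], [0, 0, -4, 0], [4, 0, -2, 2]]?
χ_A(x) = (x + 4)^4

xI - A = [[x + 10, 0, -3, 9], [8, x + 4, -4, 12], [0, 0, x + 4, 0], [-4, 0, 2, x - 2]].

Expanding det(xI - A) along the first row:
det(xI - A) = + (x + 10)·det([[x + 4, -4, 12], [0, x + 4, 0], [0, 2, x - 2]]) - (0)·det([[8, -4, 12], [0, x + 4, 0], [-4, 2, x - 2]]) + (-3)·det([[8, x + 4, 12], [0, 0, 0], [-4, 0, x - 2]]) - (9)·det([[8, x + 4, -4], [0, 0, x + 4], [-4, 0, 2]]).

Evaluating gives χ_A(x) = x^4 + 16x^3 + 96x^2 + 256x + 256 = (x + 4)^4.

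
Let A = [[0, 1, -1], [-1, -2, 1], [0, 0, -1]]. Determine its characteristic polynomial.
χ_A(x) = (x + 1)^3

xI - A = [[x, -1, 1], [1, x + 2, -1], [0, 0, x + 1]].

Expanding det(xI - A) along the first row:
det(xI - A) = + (x)·det([[x + 2, -1], [0, x + 1]]) - (-1)·det([[1, -1], [0, x + 1]]) + (1)·det([[1, x + 2], [0, 0]]).

Evaluating gives χ_A(x) = x^3 + 3x^2 + 3x + 1 = (x + 1)^3.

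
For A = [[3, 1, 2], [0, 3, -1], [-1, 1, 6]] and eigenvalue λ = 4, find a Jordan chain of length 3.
We seek v_1 ∈ ker((A - 4I)^3) \ ker((A - 4I)^2), then set v_{i+1} = (A - 4I) v_i.

One such chain is v_1 = [[0, -2, 1]]^T, v_2 = [[0, 1, 0]]^T, v_3 = [[1, -1, 1]]^T. Check: (A - 4I) v_3 = [[0, 0, 0]]^T = 0.

v_1 = [[0, -2, 1]]^T, v_2 = [[0, 1, 0]]^T, v_3 = [[1, -1, 1]]^T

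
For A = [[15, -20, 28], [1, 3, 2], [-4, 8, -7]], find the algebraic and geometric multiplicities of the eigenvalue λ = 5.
The characteristic polynomial is (x - 5)^2(x - 1), so the factor x - 5 appears with exponent 2: the algebraic multiplicity is 2.

rank(A - 5I) = 2, so the eigenspace has dimension 3 - 2 = 1: the geometric multiplicity is 1.

Since 1 < 2, A is not diagonalizable.

algebraic multiplicity 2, geometric multiplicity 1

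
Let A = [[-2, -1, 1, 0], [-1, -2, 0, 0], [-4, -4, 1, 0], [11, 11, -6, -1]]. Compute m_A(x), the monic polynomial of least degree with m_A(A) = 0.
The characteristic polynomial factors as (x + 1)^4. The minimal polynomial is ∏(x - λ)^{k_λ} where k_λ is the size of the largest Jordan block at λ.

For λ = -1: rank(A + I) = 2, and the largest Jordan block has size 3 (the smallest k with rank((A + I)^k) = rank((A + I)^(k+1))).

So m_A(x) = (x + 1)^3.

m_A(x) = (x + 1)^3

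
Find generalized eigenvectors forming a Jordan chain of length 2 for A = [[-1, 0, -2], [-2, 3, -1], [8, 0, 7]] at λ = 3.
v_1 = [[0, -2, 1]]^T, v_2 = [[-2, -1, 4]]^T

We seek v_1 ∈ ker((A - 3I)^2) \ ker(A - 3I), then set v_{i+1} = (A - 3I) v_i.

One such chain is v_1 = [[0, -2, 1]]^T, v_2 = [[-2, -1, 4]]^T. Check: (A - 3I) v_2 = [[0, 0, 0]]^T = 0.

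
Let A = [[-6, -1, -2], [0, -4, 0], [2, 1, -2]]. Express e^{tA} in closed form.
A has Jordan form J = [[-4, 1, 0], [0, -4, 0], [0, 0, -4]] with A = PJP^{-1}, so e^{tA} = P e^{tJ} P^{-1}.

For a Jordan block J_k(λ), e^{tJ_k(λ)} = e^{λt} · (I + tN + t^2 N^2/2! + ... + t^{k-1} N^{k-1}/(k-1)!) where N is the nilpotent superdiagonal part.

Assembling the blocks and conjugating back gives the entries of e^{tA} as shown above.

e^{tA} = [[(1 - 2*t)*e^{-4*t}, -t*e^{-4*t}, -2*t*e^{-4*t}], [0, e^{-4*t}, 0], [2*t*e^{-4*t}, t*e^{-4*t}, (2*t + 1)*e^{-4*t}]]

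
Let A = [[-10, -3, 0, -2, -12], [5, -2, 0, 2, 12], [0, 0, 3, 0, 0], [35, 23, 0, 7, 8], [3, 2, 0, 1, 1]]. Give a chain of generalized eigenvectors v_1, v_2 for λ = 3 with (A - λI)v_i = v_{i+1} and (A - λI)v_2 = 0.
We seek v_1 ∈ ker((A - 3I)^2) \ ker(A - 3I), then set v_{i+1} = (A - 3I) v_i.

One such chain is v_1 = [[0, 0, 0, 1, 0]]^T, v_2 = [[-2, 2, 0, 4, 1]]^T. Check: (A - 3I) v_2 = [[0, 0, 0, 0, 0]]^T = 0.

v_1 = [[0, 0, 0, 1, 0]]^T, v_2 = [[-2, 2, 0, 4, 1]]^T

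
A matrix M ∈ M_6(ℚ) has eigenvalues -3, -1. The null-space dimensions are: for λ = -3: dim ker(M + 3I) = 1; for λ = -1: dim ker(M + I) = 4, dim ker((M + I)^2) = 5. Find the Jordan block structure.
λ = -3: successive nullity increments [1] count blocks of size ≥ k; block sizes are [1].
λ = -1: successive nullity increments [4, 1] count blocks of size ≥ k; block sizes are [2, 1, 1, 1].

Jordan blocks: (-3, 1), (-1, 2), (-1, 1), (-1, 1), (-1, 1)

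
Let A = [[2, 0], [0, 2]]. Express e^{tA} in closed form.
e^{tA} = [[e^{2*t}, 0], [0, e^{2*t}]]

A has Jordan form J = [[2, 0], [0, 2]] with A = PJP^{-1}, so e^{tA} = P e^{tJ} P^{-1}.

For a Jordan block J_k(λ), e^{tJ_k(λ)} = e^{λt} · (I + tN + t^2 N^2/2! + ... + t^{k-1} N^{k-1}/(k-1)!) where N is the nilpotent superdiagonal part.

Assembling the blocks and conjugating back gives the entries of e^{tA} as shown above.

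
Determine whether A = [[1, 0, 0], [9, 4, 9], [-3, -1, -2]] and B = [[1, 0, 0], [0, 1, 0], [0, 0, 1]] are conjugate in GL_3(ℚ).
No.

Both have characteristic polynomial (x - 1)^3, but the minimal polynomial of A is (x - 1)^2 while the minimal polynomial of B is x - 1. The minimal polynomial is a similarity invariant, so A and B are not similar.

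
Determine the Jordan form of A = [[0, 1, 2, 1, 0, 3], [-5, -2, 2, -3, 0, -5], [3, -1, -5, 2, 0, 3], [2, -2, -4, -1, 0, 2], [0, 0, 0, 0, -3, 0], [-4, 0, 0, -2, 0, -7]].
J = [[-3, 1, 0, 0, 0, 0], [0, -3, 0, 0, 0, 0], [0, 0, -3, 1, 0, 0], [0, 0, 0, -3, 0, 0], [0, 0, 0, 0, -3, 0], [0, 0, 0, 0, 0, -3]]

The characteristic polynomial is det(xI - A) = (x + 3)^6, so the eigenvalues are -3 (algebraic multiplicity 6).

For λ = -3: rank(A + 3I) = 2, rank((A + 3I)^2) = 0. The eigenspace has dimension 6 - 2 = 4, so there are 4 Jordan blocks; the rank sequence gives block sizes [2, 2, 1, 1].

Assembling the blocks gives the Jordan form J above.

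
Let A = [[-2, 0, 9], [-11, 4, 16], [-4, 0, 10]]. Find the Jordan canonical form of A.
The characteristic polynomial is det(xI - A) = (x - 4)^3, so the eigenvalues are 4 (algebraic multiplicity 3).

For λ = 4: rank(A - 4I) = 2, rank((A - 4I)^2) = 1, rank((A - 4I)^3) = 0. The eigenspace has dimension 3 - 2 = 1, so there is 1 Jordan block; the rank sequence gives block sizes [3].

Assembling the blocks gives the Jordan form J above.

J = [[4, 1, 0], [0, 4, 1], [0, 0, 4]]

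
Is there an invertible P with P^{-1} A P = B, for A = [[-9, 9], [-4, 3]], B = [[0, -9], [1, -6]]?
Two matrices over a field are similar if and only if they have the same invariant factors.

Both A and B have characteristic polynomial (x + 3)^2 and minimal polynomial (x + 3)^2. Computing further, both have invariant factors (x + 3)^2. Hence A and B are similar.

Yes.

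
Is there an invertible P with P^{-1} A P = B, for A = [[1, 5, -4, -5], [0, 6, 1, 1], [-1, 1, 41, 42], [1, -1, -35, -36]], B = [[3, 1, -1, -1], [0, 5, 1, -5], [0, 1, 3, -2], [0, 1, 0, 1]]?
χ_A(x) = x^2(x - 6)^2 but χ_B(x) = (x - 3)^4. The characteristic polynomial is a similarity invariant, so A and B are not similar.

No.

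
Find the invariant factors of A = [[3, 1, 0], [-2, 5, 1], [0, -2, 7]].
The Jordan structure of A has elementary divisors (x - 5)^3. Arranging the block sizes at each eigenvalue in decreasing order and taking row products gives the invariant factors.

Invariant factors (smallest first, each dividing the next): (x - 5)^3.

Check: the last factor (x - 5)^3 is the minimal polynomial, and the product (x - 5)^3 is the characteristic polynomial.

(x - 5)^3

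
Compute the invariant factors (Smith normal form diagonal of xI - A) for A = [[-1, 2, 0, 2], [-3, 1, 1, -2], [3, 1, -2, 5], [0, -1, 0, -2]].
The Jordan structure of A has elementary divisors (x + 1)^3, (x + 1). Arranging the block sizes at each eigenvalue in decreasing order and taking row products gives the invariant factors.

Invariant factors (smallest first, each dividing the next): x + 1, (x + 1)^3.

Check: the last factor (x + 1)^3 is the minimal polynomial, and the product (x + 1)^4 is the characteristic polynomial.

x + 1, (x + 1)^3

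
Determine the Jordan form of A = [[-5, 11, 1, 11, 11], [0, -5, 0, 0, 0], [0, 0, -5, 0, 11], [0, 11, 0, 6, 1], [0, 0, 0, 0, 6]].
J = [[-5, 1, 0, 0, 0], [0, -5, 0, 0, 0], [0, 0, -5, 0, 0], [0, 0, 0, 6, 1], [0, 0, 0, 0, 6]]

The characteristic polynomial is det(xI - A) = (x - 6)^2(x + 5)^3, so the eigenvalues are -5 (algebraic multiplicity 3), 6 (algebraic multiplicity 2).

For λ = -5: rank(A + 5I) = 3, rank((A + 5I)^2) = 2. The eigenspace has dimension 5 - 3 = 2, so there are 2 Jordan blocks; the rank sequence gives block sizes [2, 1].

For λ = 6: rank(A - 6I) = 4, rank((A - 6I)^2) = 3. The eigenspace has dimension 5 - 4 = 1, so there is 1 Jordan block; the rank sequence gives block sizes [2].

Assembling the blocks gives the Jordan form J above.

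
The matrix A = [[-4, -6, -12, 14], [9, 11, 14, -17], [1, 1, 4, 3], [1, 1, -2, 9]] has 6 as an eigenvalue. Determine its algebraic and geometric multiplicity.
The characteristic polynomial is (x - 6)^3(x - 2), so the factor x - 6 appears with exponent 3: the algebraic multiplicity is 3.

rank(A - 6I) = 2, so the eigenspace has dimension 4 - 2 = 2: the geometric multiplicity is 2.

Since 2 < 3, A is not diagonalizable.

algebraic multiplicity 3, geometric multiplicity 2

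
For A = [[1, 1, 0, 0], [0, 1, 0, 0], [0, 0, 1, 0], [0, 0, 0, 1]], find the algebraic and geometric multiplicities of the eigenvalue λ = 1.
algebraic multiplicity 4, geometric multiplicity 3

The characteristic polynomial is (x - 1)^4, so the factor x - 1 appears with exponent 4: the algebraic multiplicity is 4.

rank(A - I) = 1, so the eigenspace has dimension 4 - 1 = 3: the geometric multiplicity is 3.

Since 3 < 4, A is not diagonalizable.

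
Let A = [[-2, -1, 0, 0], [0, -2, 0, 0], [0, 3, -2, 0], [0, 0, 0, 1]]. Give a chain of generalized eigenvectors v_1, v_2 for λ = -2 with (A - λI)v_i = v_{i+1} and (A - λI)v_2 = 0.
We seek v_1 ∈ ker((A + 2I)^2) \ ker(A + 2I), then set v_{i+1} = (A + 2I) v_i.

One such chain is v_1 = [[-2, 1, 1, 0]]^T, v_2 = [[-1, 0, 3, 0]]^T. Check: (A + 2I) v_2 = [[0, 0, 0, 0]]^T = 0.

v_1 = [[-2, 1, 1, 0]]^T, v_2 = [[-1, 0, 3, 0]]^T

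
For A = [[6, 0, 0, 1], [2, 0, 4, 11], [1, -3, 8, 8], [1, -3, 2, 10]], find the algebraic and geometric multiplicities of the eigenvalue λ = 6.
The characteristic polynomial is (x - 6)^4, so the factor x - 6 appears with exponent 4: the algebraic multiplicity is 4.

rank(A - 6I) = 2, so the eigenspace has dimension 4 - 2 = 2: the geometric multiplicity is 2.

Since 2 < 4, A is not diagonalizable.

algebraic multiplicity 4, geometric multiplicity 2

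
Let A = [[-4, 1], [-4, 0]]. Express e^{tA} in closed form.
e^{tA} = [[(1 - 2*t)*e^{-2*t}, t*e^{-2*t}], [-4*t*e^{-2*t}, (2*t + 1)*e^{-2*t}]]

A has Jordan form J = [[-2, 1], [0, -2]] with A = PJP^{-1}, so e^{tA} = P e^{tJ} P^{-1}.

For a Jordan block J_k(λ), e^{tJ_k(λ)} = e^{λt} · (I + tN + t^2 N^2/2! + ... + t^{k-1} N^{k-1}/(k-1)!) where N is the nilpotent superdiagonal part.

Assembling the blocks and conjugating back gives the entries of e^{tA} as shown above.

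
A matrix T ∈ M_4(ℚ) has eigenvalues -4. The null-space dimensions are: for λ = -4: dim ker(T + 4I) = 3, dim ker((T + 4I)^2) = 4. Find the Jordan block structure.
Jordan blocks: (-4, 2), (-4, 1), (-4, 1)

λ = -4: successive nullity increments [3, 1] count blocks of size ≥ k; block sizes are [2, 1, 1].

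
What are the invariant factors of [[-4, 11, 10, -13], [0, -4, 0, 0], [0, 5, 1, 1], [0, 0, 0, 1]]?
(x - 1)^2(x + 4)^2

The Jordan structure of A has elementary divisors (x + 4)^2, (x - 1)^2. Arranging the block sizes at each eigenvalue in decreasing order and taking row products gives the invariant factors.

Invariant factors (smallest first, each dividing the next): (x - 1)^2(x + 4)^2.

Check: the last factor (x - 1)^2(x + 4)^2 is the minimal polynomial, and the product (x - 1)^2(x + 4)^2 is the characteristic polynomial.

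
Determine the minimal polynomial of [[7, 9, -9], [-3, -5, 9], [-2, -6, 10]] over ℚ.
The characteristic polynomial factors as (x - 4)^3. The minimal polynomial is ∏(x - λ)^{k_λ} where k_λ is the size of the largest Jordan block at λ.

For λ = 4: rank(A - 4I) = 1, and the largest Jordan block has size 2 (the smallest k with rank((A - 4I)^k) = rank((A - 4I)^(k+1))).

So m_A(x) = (x - 4)^2.

m_A(x) = (x - 4)^2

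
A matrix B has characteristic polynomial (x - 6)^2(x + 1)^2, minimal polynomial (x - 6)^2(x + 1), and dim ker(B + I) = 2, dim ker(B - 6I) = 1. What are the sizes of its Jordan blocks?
λ = -1: algebraic multiplicity 2 (exponent in χ_B), largest block size 1 (exponent in m_B), 2 blocks (geometric multiplicity). These force block sizes [1, 1].
λ = 6: algebraic multiplicity 2 (exponent in χ_B), largest block size 2 (exponent in m_B), 1 block (geometric multiplicity). This forces block sizes [2].

Jordan blocks: (-1, 1), (-1, 1), (6, 2)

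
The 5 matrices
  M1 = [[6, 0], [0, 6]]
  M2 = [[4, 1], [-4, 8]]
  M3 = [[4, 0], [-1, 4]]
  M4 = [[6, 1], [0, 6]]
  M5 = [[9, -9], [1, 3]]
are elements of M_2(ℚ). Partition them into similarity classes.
Characteristic polynomials: χ_{M1} = (x - 6)^2, χ_{M2} = (x - 6)^2, χ_{M3} = (x - 4)^2, χ_{M4} = (x - 6)^2, χ_{M5} = (x - 6)^2.

{M1}: invariant factors x - 6, x - 6.

{M2, M4, M5}: invariant factors (x - 6)^2.

{M3}: invariant factors (x - 4)^2.

Matrices are similar if and only if their invariant-factor lists agree; the partition into similarity classes is {M1}, {M2, M4, M5}, {M3}.

3 classes: {M1}, {M2, M4, M5}, {M3}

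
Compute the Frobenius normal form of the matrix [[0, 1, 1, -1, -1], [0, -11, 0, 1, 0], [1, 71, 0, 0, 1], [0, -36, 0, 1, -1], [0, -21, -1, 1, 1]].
The invariant factors of A (the non-unit diagonal entries of the Smith normal form of xI - A over ℚ[x]) are (x + 4)(x + 5)(x^3 - 4x + 1), each dividing the next. The characteristic polynomial is their product, (x + 4)(x + 5)(x^3 - 4x + 1).

The rational canonical form is the block-diagonal matrix of companion matrices C(f_i):
R = [[0, 0, 0, 0, -20], [1, 0, 0, 0, 71], [0, 1, 0, 0, 35], [0, 0, 1, 0, -16], [0, 0, 0, 1, -9]].

Note the characteristic polynomial does not split into linear factors over ℚ, so A has no Jordan form over ℚ; the rational canonical form exists over any field.

R = [[0, 0, 0, 0, -20], [1, 0, 0, 0, 71], [0, 1, 0, 0, 35], [0, 0, 1, 0, -16], [0, 0, 0, 1, -9]]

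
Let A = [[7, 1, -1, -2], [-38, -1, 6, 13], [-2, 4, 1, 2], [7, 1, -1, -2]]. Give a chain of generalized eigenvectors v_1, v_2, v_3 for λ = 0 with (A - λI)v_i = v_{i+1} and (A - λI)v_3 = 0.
We seek v_1 ∈ ker(A^3) \ ker(A^2), then set v_{i+1} = A v_i.

One such chain is v_1 = [[0, 0, -2, 1]]^T, v_2 = [[0, 1, 0, 0]]^T, v_3 = [[1, -1, 4, 1]]^T. Check: A v_3 = [[0, 0, 0, 0]]^T = 0.

v_1 = [[0, 0, -2, 1]]^T, v_2 = [[0, 1, 0, 0]]^T, v_3 = [[1, -1, 4, 1]]^T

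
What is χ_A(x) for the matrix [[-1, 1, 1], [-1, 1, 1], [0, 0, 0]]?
χ_A(x) = x^3

xI - A = [[x + 1, -1, -1], [1, x - 1, -1], [0, 0, x]].

Expanding det(xI - A) along the first row:
det(xI - A) = + (x + 1)·det([[x - 1, -1], [0, x]]) - (-1)·det([[1, -1], [0, x]]) + (-1)·det([[1, x - 1], [0, 0]]).

Evaluating gives χ_A(x) = x^3.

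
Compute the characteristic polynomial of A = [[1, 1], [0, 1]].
χ_A(x) = (x - 1)^2

xI - A = [[x - 1, -1], [0, x - 1]].

Expanding det(xI - A) along the first row:
det(xI - A) = + (x - 1)·det([[x - 1]]) - (-1)·det([[0]]).

Evaluating gives χ_A(x) = x^2 - 2x + 1 = (x - 1)^2.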